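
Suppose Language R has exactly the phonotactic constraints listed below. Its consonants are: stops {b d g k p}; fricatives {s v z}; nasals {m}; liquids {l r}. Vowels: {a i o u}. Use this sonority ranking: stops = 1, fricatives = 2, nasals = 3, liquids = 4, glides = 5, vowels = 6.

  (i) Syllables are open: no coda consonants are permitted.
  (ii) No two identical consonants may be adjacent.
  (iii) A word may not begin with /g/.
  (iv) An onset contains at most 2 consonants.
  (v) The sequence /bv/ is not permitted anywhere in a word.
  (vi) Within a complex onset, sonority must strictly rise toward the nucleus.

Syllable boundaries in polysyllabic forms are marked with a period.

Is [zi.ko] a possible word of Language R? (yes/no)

yes

[zi.ko] — σ1 onset /z/, coda /∅/ ok; σ2 onset /k/, coda /∅/ ok → licit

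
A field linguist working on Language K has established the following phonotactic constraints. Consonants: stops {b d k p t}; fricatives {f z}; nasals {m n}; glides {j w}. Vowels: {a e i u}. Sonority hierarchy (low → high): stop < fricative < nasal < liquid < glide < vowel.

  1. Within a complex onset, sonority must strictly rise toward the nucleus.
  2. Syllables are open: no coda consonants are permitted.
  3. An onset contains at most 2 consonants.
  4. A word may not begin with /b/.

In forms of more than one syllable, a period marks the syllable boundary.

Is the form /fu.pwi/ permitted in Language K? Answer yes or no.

yes

/fu.pwi/ — σ1 onset /f/, coda /∅/ ok; σ2 onset /pw/ (1→5 rises), coda /∅/ ok → permitted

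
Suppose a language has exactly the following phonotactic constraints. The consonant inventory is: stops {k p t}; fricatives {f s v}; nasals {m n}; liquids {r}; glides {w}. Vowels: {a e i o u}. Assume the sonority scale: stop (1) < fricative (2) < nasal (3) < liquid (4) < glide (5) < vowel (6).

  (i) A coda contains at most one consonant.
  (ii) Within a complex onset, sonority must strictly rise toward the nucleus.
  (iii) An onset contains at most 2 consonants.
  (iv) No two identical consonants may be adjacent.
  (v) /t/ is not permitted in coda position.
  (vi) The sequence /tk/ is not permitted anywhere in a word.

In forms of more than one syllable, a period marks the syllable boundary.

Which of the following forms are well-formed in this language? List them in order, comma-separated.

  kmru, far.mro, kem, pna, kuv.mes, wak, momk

kmru — violates constraint (iii): syllable 1 onset /kmr/ has 3 consonants (> 2) → ill-formed
far.mro — σ1 onset /f/, coda /r/ ok; σ2 onset /mr/ (3→4 rises), coda /∅/ ok → well-formed
kem — σ1 onset /k/, coda /m/ ok → well-formed
pna — σ1 onset /pn/ (1→3 rises), coda /∅/ ok → well-formed
kuv.mes — σ1 onset /k/, coda /v/ ok; σ2 onset /m/, coda /s/ ok → well-formed
wak — σ1 onset /w/, coda /k/ ok → well-formed
momk — violates constraint (i): syllable 1 coda /mk/ has 2 consonants (> 1) → ill-formed

far.mro, kem, pna, kuv.mes, wak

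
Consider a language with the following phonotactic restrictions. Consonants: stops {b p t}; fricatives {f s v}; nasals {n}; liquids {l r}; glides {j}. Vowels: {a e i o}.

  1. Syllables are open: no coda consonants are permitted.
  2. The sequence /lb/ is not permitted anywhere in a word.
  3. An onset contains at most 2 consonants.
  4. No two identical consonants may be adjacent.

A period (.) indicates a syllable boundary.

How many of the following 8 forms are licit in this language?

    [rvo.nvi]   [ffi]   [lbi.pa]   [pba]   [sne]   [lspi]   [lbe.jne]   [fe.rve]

4

[rvo.nvi] — σ1 onset /rv/ (2C), coda /∅/ ok; σ2 onset /nv/ (2C), coda /∅/ ok → licit
[ffi] — violates constraint 4: adjacent identical consonants /ff/ → illicit
[lbi.pa] — violates constraint 2: contains banned sequence /lb/ → illicit
[pba] — σ1 onset /pb/ (2C), coda /∅/ ok → licit
[sne] — σ1 onset /sn/ (2C), coda /∅/ ok → licit
[lspi] — violates constraint 3: syllable 1 onset /lsp/ has 3 consonants (> 2) → illicit
[lbe.jne] — violates constraint 2: contains banned sequence /lb/ → illicit
[fe.rve] — σ1 onset /f/, coda /∅/ ok; σ2 onset /rv/ (2C), coda /∅/ ok → licit
Licit: [rvo.nvi], [pba], [sne], [fe.rve] → 4.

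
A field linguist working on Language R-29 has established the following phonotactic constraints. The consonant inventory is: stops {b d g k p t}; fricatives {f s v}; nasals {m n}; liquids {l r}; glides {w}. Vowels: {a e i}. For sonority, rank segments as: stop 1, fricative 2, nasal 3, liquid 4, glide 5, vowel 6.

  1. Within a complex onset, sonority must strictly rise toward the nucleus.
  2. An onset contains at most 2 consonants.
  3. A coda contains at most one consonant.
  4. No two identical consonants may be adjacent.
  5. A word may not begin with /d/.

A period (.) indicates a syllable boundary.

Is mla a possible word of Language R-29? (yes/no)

yes

mla — σ1 onset /ml/ (3→4 rises), coda /∅/ ok → well-formed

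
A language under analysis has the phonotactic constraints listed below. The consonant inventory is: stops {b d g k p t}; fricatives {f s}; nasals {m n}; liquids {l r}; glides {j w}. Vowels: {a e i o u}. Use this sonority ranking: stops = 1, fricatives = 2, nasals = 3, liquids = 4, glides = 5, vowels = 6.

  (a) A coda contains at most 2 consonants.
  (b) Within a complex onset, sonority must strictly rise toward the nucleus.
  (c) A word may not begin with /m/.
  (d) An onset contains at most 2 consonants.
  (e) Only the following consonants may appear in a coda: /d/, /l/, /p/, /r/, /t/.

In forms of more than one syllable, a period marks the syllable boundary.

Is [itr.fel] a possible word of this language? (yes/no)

[itr.fel] — σ1 onset /∅/, coda /tr/ (2C) ok; σ2 onset /f/, coda /l/ ok → licit

yes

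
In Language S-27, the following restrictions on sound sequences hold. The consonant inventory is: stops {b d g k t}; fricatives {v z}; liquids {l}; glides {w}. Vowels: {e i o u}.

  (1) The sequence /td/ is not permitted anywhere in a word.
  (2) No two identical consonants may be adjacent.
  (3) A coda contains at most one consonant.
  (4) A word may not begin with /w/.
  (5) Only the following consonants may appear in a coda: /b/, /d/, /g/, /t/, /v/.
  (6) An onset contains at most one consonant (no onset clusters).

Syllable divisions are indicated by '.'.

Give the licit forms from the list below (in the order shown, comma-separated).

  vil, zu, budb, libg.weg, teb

zu, teb

vil — violates constraint 5: syllable 1 coda contains /l/, which is not a licensed coda consonant → illicit
zu — σ1 onset /z/, coda /∅/ ok → licit
budb — violates constraint 3: syllable 1 coda /db/ has 2 consonants (> 1) → illicit
libg.weg — violates constraint 3: syllable 1 coda /bg/ has 2 consonants (> 1) → illicit
teb — σ1 onset /t/, coda /b/ ok → licit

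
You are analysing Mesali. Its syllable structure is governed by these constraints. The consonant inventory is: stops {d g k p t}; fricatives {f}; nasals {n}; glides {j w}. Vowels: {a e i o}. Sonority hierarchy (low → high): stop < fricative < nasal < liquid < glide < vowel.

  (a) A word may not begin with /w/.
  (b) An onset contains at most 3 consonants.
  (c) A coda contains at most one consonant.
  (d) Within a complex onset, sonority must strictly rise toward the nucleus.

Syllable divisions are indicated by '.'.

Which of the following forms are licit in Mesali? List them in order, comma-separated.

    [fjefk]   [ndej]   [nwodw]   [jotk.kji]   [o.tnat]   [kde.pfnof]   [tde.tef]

[fjefk] — violates constraint (c): syllable 1 coda /fk/ has 2 consonants (> 1) → illicit
[ndej] — violates constraint (d): syllable 1 onset /nd/: /n/ (nasal, 3) → /d/ (stop, 1) does not rise → illicit
[nwodw] — violates constraint (c): syllable 1 coda /dw/ has 2 consonants (> 1) → illicit
[jotk.kji] — violates constraint (c): syllable 1 coda /tk/ has 2 consonants (> 1) → illicit
[o.tnat] — σ1 onset /∅/, coda /∅/ ok; σ2 onset /tn/ (1→3 rises), coda /t/ ok → licit
[kde.pfnof] — violates constraint (d): syllable 1 onset /kd/: /k/ (stop, 1) → /d/ (stop, 1) does not rise → illicit
[tde.tef] — violates constraint (d): syllable 1 onset /td/: /t/ (stop, 1) → /d/ (stop, 1) does not rise → illicit

[o.tnat]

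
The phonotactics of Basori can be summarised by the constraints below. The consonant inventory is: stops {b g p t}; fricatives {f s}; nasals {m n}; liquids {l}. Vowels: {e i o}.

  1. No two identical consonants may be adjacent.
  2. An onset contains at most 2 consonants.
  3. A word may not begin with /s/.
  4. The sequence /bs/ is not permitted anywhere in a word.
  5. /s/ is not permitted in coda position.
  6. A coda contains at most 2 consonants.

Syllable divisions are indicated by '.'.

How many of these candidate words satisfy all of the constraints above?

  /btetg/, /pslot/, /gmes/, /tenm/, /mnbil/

/btetg/ — σ1 onset /bt/ (2C), coda /tg/ (2C) ok → licit
/pslot/ — violates constraint 2: syllable 1 onset /psl/ has 3 consonants (> 2) → illicit
/gmes/ — violates constraint 5: syllable 1 coda contains /s/ → illicit
/tenm/ — σ1 onset /t/, coda /nm/ (2C) ok → licit
/mnbil/ — violates constraint 2: syllable 1 onset /mnb/ has 3 consonants (> 2) → illicit
Licit: /btetg/, /tenm/ → 2.

2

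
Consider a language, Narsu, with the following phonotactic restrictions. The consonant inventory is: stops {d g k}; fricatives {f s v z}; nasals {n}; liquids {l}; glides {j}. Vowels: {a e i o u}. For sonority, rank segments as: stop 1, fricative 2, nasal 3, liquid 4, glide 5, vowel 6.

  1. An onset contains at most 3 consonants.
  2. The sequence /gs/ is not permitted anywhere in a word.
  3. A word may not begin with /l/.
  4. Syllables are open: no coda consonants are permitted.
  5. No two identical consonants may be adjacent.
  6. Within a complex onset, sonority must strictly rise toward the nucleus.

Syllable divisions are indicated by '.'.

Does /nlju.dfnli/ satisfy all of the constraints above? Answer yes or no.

no

/nlju.dfnli/ — violates constraint 1: syllable 2 onset /dfnl/ has 4 consonants (> 3) → phonotactically illegal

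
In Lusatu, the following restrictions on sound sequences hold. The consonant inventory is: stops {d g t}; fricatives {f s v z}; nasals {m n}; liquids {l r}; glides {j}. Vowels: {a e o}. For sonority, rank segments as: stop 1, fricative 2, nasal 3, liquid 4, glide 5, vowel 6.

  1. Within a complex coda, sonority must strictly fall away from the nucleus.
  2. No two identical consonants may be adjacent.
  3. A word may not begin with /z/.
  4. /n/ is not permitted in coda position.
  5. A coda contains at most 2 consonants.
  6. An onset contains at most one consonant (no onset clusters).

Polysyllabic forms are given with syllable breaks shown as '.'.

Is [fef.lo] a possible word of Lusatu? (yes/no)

[fef.lo] — σ1 onset /f/, coda /f/ ok; σ2 onset /l/, coda /∅/ ok → permitted

yes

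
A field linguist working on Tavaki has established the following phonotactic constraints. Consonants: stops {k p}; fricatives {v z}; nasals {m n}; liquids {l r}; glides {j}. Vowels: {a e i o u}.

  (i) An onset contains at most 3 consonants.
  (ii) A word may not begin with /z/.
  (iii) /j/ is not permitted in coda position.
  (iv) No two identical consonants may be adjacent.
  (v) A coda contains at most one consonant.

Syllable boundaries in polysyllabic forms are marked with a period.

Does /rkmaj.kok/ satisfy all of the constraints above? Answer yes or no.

/rkmaj.kok/ — violates constraint (iii): syllable 1 coda contains /j/ → illicit

no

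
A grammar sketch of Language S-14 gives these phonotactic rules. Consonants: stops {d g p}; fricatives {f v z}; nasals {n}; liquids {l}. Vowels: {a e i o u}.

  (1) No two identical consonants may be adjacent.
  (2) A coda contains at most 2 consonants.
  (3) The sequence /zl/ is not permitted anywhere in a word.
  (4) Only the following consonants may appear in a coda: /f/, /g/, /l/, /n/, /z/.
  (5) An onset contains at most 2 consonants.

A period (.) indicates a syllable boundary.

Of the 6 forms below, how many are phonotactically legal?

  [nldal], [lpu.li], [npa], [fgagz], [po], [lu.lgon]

5

[nldal] — violates constraint 5: syllable 1 onset /nld/ has 3 consonants (> 2) → phonotactically illegal
[lpu.li] — σ1 onset /lp/ (2C), coda /∅/ ok; σ2 onset /l/, coda /∅/ ok → phonotactically legal
[npa] — σ1 onset /np/ (2C), coda /∅/ ok → phonotactically legal
[fgagz] — σ1 onset /fg/ (2C), coda /gz/ (2C) ok → phonotactically legal
[po] — σ1 onset /p/, coda /∅/ ok → phonotactically legal
[lu.lgon] — σ1 onset /l/, coda /∅/ ok; σ2 onset /lg/ (2C), coda /n/ ok → phonotactically legal
Phonotactically legal: [lpu.li], [npa], [fgagz], [po], [lu.lgon] → 5.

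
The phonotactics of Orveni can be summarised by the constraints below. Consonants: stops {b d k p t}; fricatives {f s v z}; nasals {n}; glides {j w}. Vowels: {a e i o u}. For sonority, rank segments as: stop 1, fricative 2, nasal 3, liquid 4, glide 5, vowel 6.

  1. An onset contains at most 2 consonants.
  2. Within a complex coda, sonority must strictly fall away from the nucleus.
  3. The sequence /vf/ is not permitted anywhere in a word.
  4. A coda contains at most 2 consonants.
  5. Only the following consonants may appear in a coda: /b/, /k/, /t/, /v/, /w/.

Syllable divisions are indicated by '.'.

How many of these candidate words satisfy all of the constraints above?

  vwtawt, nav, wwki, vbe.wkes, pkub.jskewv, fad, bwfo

1

vwtawt — violates constraint 1: syllable 1 onset /vwt/ has 3 consonants (> 2) → illicit
nav — σ1 onset /n/, coda /v/ ok → licit
wwki — violates constraint 1: syllable 1 onset /wwk/ has 3 consonants (> 2) → illicit
vbe.wkes — violates constraint 5: syllable 2 coda contains /s/, which is not a licensed coda consonant → illicit
pkub.jskewv — violates constraint 1: syllable 2 onset /jsk/ has 3 consonants (> 2) → illicit
fad — violates constraint 5: syllable 1 coda contains /d/, which is not a licensed coda consonant → illicit
bwfo — violates constraint 1: syllable 1 onset /bwf/ has 3 consonants (> 2) → illicit
Licit: nav → 1.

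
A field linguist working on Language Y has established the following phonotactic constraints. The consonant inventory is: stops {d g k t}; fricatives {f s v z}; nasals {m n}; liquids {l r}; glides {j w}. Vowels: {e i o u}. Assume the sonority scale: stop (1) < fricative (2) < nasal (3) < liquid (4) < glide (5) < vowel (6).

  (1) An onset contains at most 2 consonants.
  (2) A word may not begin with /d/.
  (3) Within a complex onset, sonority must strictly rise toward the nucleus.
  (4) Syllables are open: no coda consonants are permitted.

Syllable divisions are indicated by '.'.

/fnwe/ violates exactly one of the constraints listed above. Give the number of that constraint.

/fnwe/: syllable 1 onset /fnw/ has 3 consonants (> 2).
This is a violation of constraint 1: "An onset contains at most 2 consonants."
The remaining constraints (2, 3, 4) are satisfied.

1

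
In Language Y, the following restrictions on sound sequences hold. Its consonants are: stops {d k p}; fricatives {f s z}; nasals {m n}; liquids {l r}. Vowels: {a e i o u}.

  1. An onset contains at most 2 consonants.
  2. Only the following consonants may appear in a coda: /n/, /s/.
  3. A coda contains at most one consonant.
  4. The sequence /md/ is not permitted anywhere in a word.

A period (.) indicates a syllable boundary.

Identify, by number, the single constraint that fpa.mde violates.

fpa.mde: contains banned sequence /md/.
This is a violation of constraint 4: "The sequence /md/ is not permitted anywhere in a word."
The remaining constraints (1, 2, 3) are satisfied.

4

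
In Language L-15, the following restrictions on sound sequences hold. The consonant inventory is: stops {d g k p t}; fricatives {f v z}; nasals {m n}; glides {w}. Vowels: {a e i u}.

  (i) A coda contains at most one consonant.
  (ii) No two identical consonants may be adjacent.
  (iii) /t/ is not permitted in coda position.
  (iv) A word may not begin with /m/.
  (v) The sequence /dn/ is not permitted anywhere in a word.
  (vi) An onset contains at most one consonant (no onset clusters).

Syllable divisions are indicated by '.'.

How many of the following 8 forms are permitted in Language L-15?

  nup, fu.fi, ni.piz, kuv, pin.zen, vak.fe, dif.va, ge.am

8

nup — σ1 onset /n/, coda /p/ ok → permitted
fu.fi — σ1 onset /f/, coda /∅/ ok; σ2 onset /f/, coda /∅/ ok → permitted
ni.piz — σ1 onset /n/, coda /∅/ ok; σ2 onset /p/, coda /z/ ok → permitted
kuv — σ1 onset /k/, coda /v/ ok → permitted
pin.zen — σ1 onset /p/, coda /n/ ok; σ2 onset /z/, coda /n/ ok → permitted
vak.fe — σ1 onset /v/, coda /k/ ok; σ2 onset /f/, coda /∅/ ok → permitted
dif.va — σ1 onset /d/, coda /f/ ok; σ2 onset /v/, coda /∅/ ok → permitted
ge.am — σ1 onset /g/, coda /∅/ ok; σ2 onset /∅/, coda /m/ ok → permitted
Permitted: nup, fu.fi, ni.piz, kuv, pin.zen, vak.fe, dif.va, ge.am → 8.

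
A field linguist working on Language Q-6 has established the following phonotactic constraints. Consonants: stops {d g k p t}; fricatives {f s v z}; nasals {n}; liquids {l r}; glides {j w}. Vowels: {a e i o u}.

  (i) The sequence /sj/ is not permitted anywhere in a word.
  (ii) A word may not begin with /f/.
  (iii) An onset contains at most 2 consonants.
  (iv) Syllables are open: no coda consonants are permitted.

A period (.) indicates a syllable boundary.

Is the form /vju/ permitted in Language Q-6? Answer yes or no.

yes

/vju/ — σ1 onset /vj/ (2C), coda /∅/ ok → permitted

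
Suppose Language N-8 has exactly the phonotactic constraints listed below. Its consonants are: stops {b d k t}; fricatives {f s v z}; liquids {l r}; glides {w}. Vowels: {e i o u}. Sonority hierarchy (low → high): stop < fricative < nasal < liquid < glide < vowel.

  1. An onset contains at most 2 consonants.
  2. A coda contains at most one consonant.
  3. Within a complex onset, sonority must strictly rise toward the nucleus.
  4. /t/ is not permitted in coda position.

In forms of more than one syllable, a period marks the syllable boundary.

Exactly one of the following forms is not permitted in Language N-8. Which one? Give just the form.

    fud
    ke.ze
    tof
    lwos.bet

lwos.bet

fud — σ1 onset /f/, coda /d/ ok → permitted
ke.ze — σ1 onset /k/, coda /∅/ ok; σ2 onset /z/, coda /∅/ ok → permitted
tof — σ1 onset /t/, coda /f/ ok → permitted
lwos.bet — violates constraint 4: syllable 2 coda contains /t/ → not permitted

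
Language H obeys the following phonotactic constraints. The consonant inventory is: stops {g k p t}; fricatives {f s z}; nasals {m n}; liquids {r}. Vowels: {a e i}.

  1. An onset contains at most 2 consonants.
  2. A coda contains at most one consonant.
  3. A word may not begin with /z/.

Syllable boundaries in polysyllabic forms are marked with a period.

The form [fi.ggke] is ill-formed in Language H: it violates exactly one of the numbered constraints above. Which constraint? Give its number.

[fi.ggke]: syllable 2 onset /ggk/ has 3 consonants (> 2).
This is a violation of constraint 1: "An onset contains at most 2 consonants."
The remaining constraints (2, 3) are satisfied.

1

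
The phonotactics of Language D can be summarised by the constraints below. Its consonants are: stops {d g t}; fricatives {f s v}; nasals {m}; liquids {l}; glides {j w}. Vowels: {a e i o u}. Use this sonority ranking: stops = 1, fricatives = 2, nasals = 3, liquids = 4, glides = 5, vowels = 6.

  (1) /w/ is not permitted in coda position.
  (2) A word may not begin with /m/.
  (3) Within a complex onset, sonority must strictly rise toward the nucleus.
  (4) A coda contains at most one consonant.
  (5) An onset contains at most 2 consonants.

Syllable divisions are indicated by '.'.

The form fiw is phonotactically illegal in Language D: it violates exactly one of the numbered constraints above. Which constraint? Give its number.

fiw: syllable 1 coda contains /w/.
This is a violation of constraint 1: "/w/ is not permitted in coda position."
The remaining constraints (2, 3, 4, 5) are satisfied.

1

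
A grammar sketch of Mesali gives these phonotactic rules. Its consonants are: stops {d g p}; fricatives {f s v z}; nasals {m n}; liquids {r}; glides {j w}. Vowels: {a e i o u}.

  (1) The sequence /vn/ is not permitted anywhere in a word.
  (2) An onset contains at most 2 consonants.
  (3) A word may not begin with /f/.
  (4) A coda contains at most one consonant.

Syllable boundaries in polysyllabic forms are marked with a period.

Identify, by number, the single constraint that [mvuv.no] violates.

1

[mvuv.no]: contains banned sequence /vn/.
This is a violation of constraint 1: "The sequence /vn/ is not permitted anywhere in a word."
The remaining constraints (2, 3, 4) are satisfied.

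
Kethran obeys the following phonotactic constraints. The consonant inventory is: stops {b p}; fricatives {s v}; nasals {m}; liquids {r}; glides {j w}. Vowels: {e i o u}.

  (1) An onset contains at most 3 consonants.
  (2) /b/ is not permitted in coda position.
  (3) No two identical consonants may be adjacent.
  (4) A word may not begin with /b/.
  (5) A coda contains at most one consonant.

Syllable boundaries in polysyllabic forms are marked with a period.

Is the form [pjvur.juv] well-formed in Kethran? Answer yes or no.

[pjvur.juv] — σ1 onset /pjv/ (3C), coda /r/ ok; σ2 onset /j/, coda /v/ ok → well-formed

yes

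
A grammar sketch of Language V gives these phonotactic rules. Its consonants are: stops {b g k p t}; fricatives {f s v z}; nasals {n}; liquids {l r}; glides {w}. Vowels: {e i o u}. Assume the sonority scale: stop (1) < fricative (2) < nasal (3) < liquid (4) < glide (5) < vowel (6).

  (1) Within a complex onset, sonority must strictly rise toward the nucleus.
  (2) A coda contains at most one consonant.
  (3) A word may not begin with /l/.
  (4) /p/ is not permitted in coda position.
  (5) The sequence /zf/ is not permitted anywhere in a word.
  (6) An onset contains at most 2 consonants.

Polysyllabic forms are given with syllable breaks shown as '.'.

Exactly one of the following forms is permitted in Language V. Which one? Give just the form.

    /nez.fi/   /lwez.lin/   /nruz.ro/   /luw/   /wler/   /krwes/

/nruz.ro/

/nez.fi/ — violates constraint 5: contains banned sequence /zf/ → not permitted
/lwez.lin/ — violates constraint 3: word begins with /l/ → not permitted
/nruz.ro/ — σ1 onset /nr/ (3→4 rises), coda /z/ ok; σ2 onset /r/, coda /∅/ ok → permitted
/luw/ — violates constraint 3: word begins with /l/ → not permitted
/wler/ — violates constraint 1: syllable 1 onset /wl/: /w/ (glide, 5) → /l/ (liquid, 4) does not rise → not permitted
/krwes/ — violates constraint 6: syllable 1 onset /krw/ has 3 consonants (> 2) → not permitted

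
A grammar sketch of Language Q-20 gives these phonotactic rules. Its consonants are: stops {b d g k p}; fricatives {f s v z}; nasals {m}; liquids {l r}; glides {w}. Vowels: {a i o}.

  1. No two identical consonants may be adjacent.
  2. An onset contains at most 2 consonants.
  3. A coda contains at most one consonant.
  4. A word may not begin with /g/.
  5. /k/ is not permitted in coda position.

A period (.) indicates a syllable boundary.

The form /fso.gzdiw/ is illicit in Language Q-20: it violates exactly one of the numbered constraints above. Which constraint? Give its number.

/fso.gzdiw/: syllable 2 onset /gzd/ has 3 consonants (> 2).
This is a violation of constraint 2: "An onset contains at most 2 consonants."
The remaining constraints (1, 3, 4, 5) are satisfied.

2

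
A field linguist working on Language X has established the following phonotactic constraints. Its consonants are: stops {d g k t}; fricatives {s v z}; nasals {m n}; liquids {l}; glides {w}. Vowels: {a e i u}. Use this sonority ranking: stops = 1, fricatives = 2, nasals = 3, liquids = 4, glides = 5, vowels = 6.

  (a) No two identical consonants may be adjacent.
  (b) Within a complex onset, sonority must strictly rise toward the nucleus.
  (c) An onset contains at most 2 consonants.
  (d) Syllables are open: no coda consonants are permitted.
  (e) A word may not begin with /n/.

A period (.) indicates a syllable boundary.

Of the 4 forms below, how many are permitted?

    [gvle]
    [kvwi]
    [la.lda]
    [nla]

0

[gvle] — violates constraint (c): syllable 1 onset /gvl/ has 3 consonants (> 2) → not permitted
[kvwi] — violates constraint (c): syllable 1 onset /kvw/ has 3 consonants (> 2) → not permitted
[la.lda] — violates constraint (b): syllable 2 onset /ld/: /l/ (liquid, 4) → /d/ (stop, 1) does not rise → not permitted
[nla] — violates constraint (e): word begins with /n/ → not permitted
No form is permitted → 0.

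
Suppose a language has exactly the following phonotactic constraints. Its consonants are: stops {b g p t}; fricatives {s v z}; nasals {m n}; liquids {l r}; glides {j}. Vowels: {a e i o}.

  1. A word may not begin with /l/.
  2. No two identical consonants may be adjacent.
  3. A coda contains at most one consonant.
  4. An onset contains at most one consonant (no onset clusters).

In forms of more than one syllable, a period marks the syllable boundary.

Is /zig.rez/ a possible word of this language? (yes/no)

yes

/zig.rez/ — σ1 onset /z/, coda /g/ ok; σ2 onset /r/, coda /z/ ok → licit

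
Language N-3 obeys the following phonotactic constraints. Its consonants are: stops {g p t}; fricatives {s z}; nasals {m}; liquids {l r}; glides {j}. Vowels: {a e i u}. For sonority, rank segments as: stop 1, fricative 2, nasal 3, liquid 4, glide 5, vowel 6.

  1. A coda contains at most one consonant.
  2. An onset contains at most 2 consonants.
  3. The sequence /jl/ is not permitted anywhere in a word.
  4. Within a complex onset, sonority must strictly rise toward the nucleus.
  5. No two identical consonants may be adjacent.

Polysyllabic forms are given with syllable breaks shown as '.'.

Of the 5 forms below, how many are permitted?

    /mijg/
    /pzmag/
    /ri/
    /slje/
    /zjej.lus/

1

/mijg/ — violates constraint 1: syllable 1 coda /jg/ has 2 consonants (> 1) → not permitted
/pzmag/ — violates constraint 2: syllable 1 onset /pzm/ has 3 consonants (> 2) → not permitted
/ri/ — σ1 onset /r/, coda /∅/ ok → permitted
/slje/ — violates constraint 2: syllable 1 onset /slj/ has 3 consonants (> 2) → not permitted
/zjej.lus/ — violates constraint 3: contains banned sequence /jl/ → not permitted
Permitted: /ri/ → 1.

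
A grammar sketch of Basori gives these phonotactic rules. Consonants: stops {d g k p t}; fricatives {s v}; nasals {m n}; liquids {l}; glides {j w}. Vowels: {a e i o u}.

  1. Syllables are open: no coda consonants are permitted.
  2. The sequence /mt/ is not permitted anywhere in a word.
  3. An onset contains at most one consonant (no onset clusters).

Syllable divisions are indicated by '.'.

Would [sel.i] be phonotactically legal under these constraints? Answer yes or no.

no

[sel.i] — violates constraint 1: syllable 1 coda /l/ has 1 consonant (> 0) → phonotactically illegal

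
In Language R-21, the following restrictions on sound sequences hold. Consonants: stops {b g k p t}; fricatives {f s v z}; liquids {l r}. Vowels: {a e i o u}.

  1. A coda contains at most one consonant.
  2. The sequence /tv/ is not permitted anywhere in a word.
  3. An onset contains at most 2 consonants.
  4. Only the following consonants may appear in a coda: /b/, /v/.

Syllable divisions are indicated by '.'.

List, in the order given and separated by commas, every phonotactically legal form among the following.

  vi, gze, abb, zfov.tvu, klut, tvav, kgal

vi — σ1 onset /v/, coda /∅/ ok → phonotactically legal
gze — σ1 onset /gz/ (2C), coda /∅/ ok → phonotactically legal
abb — violates constraint 1: syllable 1 coda /bb/ has 2 consonants (> 1) → phonotactically illegal
zfov.tvu — violates constraint 2: contains banned sequence /tv/ → phonotactically illegal
klut — violates constraint 4: syllable 1 coda contains /t/, which is not a licensed coda consonant → phonotactically illegal
tvav — violates constraint 2: contains banned sequence /tv/ → phonotactically illegal
kgal — violates constraint 4: syllable 1 coda contains /l/, which is not a licensed coda consonant → phonotactically illegal

vi, gze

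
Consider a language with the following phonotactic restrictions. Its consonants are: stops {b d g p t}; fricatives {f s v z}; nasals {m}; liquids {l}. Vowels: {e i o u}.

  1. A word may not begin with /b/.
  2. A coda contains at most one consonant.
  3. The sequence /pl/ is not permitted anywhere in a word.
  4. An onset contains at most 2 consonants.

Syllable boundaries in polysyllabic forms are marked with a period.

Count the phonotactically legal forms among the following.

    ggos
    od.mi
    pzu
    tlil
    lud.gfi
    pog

ggos — σ1 onset /gg/ (2C), coda /s/ ok → phonotactically legal
od.mi — σ1 onset /∅/, coda /d/ ok; σ2 onset /m/, coda /∅/ ok → phonotactically legal
pzu — σ1 onset /pz/ (2C), coda /∅/ ok → phonotactically legal
tlil — σ1 onset /tl/ (2C), coda /l/ ok → phonotactically legal
lud.gfi — σ1 onset /l/, coda /d/ ok; σ2 onset /gf/ (2C), coda /∅/ ok → phonotactically legal
pog — σ1 onset /p/, coda /g/ ok → phonotactically legal
Phonotactically legal: ggos, od.mi, pzu, tlil, lud.gfi, pog → 6.

6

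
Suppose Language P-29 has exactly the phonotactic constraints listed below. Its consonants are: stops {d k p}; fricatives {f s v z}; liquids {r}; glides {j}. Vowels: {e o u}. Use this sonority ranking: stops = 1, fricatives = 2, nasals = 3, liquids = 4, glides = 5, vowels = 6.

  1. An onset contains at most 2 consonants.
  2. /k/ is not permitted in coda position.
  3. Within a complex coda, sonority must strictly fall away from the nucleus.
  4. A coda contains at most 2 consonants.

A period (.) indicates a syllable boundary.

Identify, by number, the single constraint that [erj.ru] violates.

3

[erj.ru]: syllable 1 coda /rj/: /r/ (liquid, 4) → /j/ (glide, 5) does not fall.
This is a violation of constraint 3: "Within a complex coda, sonority must strictly fall away from the nucleus."
The remaining constraints (1, 2, 4) are satisfied.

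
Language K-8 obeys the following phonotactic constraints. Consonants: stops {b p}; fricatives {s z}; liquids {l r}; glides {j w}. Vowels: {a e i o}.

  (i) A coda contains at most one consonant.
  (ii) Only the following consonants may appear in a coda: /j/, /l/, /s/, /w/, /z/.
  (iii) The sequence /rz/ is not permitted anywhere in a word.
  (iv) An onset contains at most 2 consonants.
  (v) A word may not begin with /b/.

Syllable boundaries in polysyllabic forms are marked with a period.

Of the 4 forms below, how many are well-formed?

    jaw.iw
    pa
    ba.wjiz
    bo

jaw.iw — σ1 onset /j/, coda /w/ ok; σ2 onset /∅/, coda /w/ ok → well-formed
pa — σ1 onset /p/, coda /∅/ ok → well-formed
ba.wjiz — violates constraint (v): word begins with /b/ → ill-formed
bo — violates constraint (v): word begins with /b/ → ill-formed
Well-formed: jaw.iw, pa → 2.

2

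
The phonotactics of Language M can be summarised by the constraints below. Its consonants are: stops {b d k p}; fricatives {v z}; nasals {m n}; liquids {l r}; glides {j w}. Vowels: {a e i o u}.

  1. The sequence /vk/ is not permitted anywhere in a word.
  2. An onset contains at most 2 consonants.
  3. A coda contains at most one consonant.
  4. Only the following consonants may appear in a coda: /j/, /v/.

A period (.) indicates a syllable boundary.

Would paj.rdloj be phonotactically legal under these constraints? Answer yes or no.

paj.rdloj — violates constraint 2: syllable 2 onset /rdl/ has 3 consonants (> 2) → phonotactically illegal

no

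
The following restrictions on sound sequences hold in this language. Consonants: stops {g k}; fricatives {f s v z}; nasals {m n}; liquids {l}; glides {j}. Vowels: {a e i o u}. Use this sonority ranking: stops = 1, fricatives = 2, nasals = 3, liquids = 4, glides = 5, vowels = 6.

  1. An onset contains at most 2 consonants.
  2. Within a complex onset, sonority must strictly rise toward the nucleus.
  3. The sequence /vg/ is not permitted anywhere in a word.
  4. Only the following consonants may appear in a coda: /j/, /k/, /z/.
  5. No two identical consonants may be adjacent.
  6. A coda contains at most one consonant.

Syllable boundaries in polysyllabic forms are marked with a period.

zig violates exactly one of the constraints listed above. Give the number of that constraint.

zig: syllable 1 coda contains /g/, which is not a licensed coda consonant.
This is a violation of constraint 4: "Only the following consonants may appear in a coda: /j/, /k/, /z/."
The remaining constraints (1, 2, 3, 5, 6) are satisfied.

4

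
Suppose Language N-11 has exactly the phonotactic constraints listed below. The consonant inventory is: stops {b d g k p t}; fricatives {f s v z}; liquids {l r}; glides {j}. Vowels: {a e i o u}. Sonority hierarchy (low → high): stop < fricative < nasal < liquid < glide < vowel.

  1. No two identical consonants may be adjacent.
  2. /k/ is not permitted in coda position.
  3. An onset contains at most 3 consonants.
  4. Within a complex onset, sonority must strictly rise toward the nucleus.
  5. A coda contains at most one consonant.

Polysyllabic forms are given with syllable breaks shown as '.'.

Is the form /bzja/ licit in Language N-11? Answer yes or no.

/bzja/ — σ1 onset /bzj/ (1→2→5 rises), coda /∅/ ok → licit

yes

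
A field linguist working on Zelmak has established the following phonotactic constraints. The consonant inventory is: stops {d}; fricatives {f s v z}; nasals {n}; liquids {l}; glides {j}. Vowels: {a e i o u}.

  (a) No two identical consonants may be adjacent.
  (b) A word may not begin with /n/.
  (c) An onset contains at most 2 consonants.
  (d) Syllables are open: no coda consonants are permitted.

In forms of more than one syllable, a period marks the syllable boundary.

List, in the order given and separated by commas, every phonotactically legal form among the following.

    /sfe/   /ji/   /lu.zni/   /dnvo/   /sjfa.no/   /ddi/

/sfe/ — σ1 onset /sf/ (2C), coda /∅/ ok → phonotactically legal
/ji/ — σ1 onset /j/, coda /∅/ ok → phonotactically legal
/lu.zni/ — σ1 onset /l/, coda /∅/ ok; σ2 onset /zn/ (2C), coda /∅/ ok → phonotactically legal
/dnvo/ — violates constraint (c): syllable 1 onset /dnv/ has 3 consonants (> 2) → phonotactically illegal
/sjfa.no/ — violates constraint (c): syllable 1 onset /sjf/ has 3 consonants (> 2) → phonotactically illegal
/ddi/ — violates constraint (a): adjacent identical consonants /dd/ → phonotactically illegal

/sfe/, /ji/, /lu.zni/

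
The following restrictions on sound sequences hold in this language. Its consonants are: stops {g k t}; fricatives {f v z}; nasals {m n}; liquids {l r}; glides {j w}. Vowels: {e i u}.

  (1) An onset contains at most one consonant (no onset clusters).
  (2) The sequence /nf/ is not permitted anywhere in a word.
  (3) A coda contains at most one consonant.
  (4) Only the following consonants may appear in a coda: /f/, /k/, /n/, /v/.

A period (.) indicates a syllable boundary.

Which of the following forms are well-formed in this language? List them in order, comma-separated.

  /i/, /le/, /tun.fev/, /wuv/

/i/, /le/, /wuv/

/i/ — σ1 onset /∅/, coda /∅/ ok → well-formed
/le/ — σ1 onset /l/, coda /∅/ ok → well-formed
/tun.fev/ — violates constraint 2: contains banned sequence /nf/ → ill-formed
/wuv/ — σ1 onset /w/, coda /v/ ok → well-formed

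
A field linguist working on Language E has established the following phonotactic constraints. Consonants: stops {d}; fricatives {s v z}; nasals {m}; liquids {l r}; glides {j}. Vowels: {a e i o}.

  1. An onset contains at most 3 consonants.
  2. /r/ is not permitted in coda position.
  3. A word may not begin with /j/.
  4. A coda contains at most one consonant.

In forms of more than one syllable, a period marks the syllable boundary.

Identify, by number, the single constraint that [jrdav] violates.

[jrdav]: word begins with /j/.
This is a violation of constraint 3: "A word may not begin with /j/."
The remaining constraints (1, 2, 4) are satisfied.

3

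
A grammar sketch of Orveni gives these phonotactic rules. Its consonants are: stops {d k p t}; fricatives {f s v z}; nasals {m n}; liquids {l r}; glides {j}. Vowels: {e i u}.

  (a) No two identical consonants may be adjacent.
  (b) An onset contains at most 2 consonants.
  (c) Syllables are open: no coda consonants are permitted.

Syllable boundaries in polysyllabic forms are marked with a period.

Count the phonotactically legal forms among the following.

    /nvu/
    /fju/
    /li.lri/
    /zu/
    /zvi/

/nvu/ — σ1 onset /nv/ (2C), coda /∅/ ok → phonotactically legal
/fju/ — σ1 onset /fj/ (2C), coda /∅/ ok → phonotactically legal
/li.lri/ — σ1 onset /l/, coda /∅/ ok; σ2 onset /lr/ (2C), coda /∅/ ok → phonotactically legal
/zu/ — σ1 onset /z/, coda /∅/ ok → phonotactically legal
/zvi/ — σ1 onset /zv/ (2C), coda /∅/ ok → phonotactically legal
Phonotactically legal: /nvu/, /fju/, /li.lri/, /zu/, /zvi/ → 5.

5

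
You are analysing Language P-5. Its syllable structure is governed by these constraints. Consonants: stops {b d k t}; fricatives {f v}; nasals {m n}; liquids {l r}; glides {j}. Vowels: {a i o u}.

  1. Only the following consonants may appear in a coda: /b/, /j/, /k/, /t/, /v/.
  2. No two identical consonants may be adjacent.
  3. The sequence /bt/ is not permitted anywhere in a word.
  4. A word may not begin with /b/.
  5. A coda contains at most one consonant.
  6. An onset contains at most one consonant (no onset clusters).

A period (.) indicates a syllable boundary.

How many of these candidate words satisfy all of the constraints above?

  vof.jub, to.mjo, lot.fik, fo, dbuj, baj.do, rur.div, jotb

2

vof.jub — violates constraint 1: syllable 1 coda contains /f/, which is not a licensed coda consonant → ill-formed
to.mjo — violates constraint 6: syllable 2 onset /mj/ has 2 consonants (> 1) → ill-formed
lot.fik — σ1 onset /l/, coda /t/ ok; σ2 onset /f/, coda /k/ ok → well-formed
fo — σ1 onset /f/, coda /∅/ ok → well-formed
dbuj — violates constraint 6: syllable 1 onset /db/ has 2 consonants (> 1) → ill-formed
baj.do — violates constraint 4: word begins with /b/ → ill-formed
rur.div — violates constraint 1: syllable 1 coda contains /r/, which is not a licensed coda consonant → ill-formed
jotb — violates constraint 5: syllable 1 coda /tb/ has 2 consonants (> 1) → ill-formed
Well-formed: lot.fik, fo → 2.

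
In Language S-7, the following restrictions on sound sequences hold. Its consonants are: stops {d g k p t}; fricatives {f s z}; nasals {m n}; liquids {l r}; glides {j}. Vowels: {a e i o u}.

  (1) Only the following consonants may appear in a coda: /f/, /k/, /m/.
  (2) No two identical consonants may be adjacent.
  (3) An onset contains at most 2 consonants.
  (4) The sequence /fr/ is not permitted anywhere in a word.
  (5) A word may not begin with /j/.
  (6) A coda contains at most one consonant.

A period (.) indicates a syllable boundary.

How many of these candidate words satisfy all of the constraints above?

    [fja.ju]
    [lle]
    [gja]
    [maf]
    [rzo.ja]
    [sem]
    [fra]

5

[fja.ju] — σ1 onset /fj/ (2C), coda /∅/ ok; σ2 onset /j/, coda /∅/ ok → permitted
[lle] — violates constraint 2: adjacent identical consonants /ll/ → not permitted
[gja] — σ1 onset /gj/ (2C), coda /∅/ ok → permitted
[maf] — σ1 onset /m/, coda /f/ ok → permitted
[rzo.ja] — σ1 onset /rz/ (2C), coda /∅/ ok; σ2 onset /j/, coda /∅/ ok → permitted
[sem] — σ1 onset /s/, coda /m/ ok → permitted
[fra] — violates constraint 4: contains banned sequence /fr/ → not permitted
Permitted: [fja.ju], [gja], [maf], [rzo.ja], [sem] → 5.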